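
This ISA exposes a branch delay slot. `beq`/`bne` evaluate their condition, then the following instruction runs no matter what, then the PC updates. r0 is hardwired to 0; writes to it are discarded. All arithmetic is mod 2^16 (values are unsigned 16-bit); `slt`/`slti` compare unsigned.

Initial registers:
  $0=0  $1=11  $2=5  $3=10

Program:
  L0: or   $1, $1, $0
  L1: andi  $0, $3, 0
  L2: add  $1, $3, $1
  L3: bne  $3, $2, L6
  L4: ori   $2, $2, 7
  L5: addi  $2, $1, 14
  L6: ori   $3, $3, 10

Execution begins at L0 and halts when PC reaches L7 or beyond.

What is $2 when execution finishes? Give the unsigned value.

7

PC=0  or   $1, $1, $0        | $0=0 $1=11 $2=5 $3=10
PC=1  andi  $0, $3, 0        | $0=0 $1=11 $2=5 $3=10
PC=2  add  $1, $3, $1        | $0=0 $1=21 $2=5 $3=10
PC=3  bne  $3, $2, L6        | $0=0 $1=21 $2=5 $3=10  [TAKEN]
PC=4  ori   $2, $2, 7        | $0=0 $1=21 $2=7 $3=10
PC=6  ori   $3, $3, 10       | $0=0 $1=21 $2=7 $3=10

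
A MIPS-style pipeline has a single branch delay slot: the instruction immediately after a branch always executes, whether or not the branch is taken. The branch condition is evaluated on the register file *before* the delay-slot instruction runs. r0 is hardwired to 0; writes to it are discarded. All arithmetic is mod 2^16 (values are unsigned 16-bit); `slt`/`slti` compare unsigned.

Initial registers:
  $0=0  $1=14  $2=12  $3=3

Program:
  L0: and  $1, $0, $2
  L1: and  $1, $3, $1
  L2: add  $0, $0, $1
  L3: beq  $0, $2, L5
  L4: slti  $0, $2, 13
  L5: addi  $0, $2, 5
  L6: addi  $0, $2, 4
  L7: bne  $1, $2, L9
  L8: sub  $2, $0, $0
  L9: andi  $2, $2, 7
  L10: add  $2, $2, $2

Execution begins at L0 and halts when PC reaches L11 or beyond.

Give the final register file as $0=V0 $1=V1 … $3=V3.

PC=0  and  $1, $0, $2        | $0=0 $1=0 $2=12 $3=3
PC=1  and  $1, $3, $1        | $0=0 $1=0 $2=12 $3=3
PC=2  add  $0, $0, $1        | $0=0 $1=0 $2=12 $3=3
PC=3  beq  $0, $2, L5        | $0=0 $1=0 $2=12 $3=3  [not taken]
PC=4  slti  $0, $2, 13       | $0=0 $1=0 $2=12 $3=3
PC=5  addi  $0, $2, 5        | $0=0 $1=0 $2=12 $3=3
PC=6  addi  $0, $2, 4        | $0=0 $1=0 $2=12 $3=3
PC=7  bne  $1, $2, L9        | $0=0 $1=0 $2=12 $3=3  [TAKEN]
PC=8  sub  $2, $0, $0        | $0=0 $1=0 $2=0 $3=3
PC=9  andi  $2, $2, 7        | $0=0 $1=0 $2=0 $3=3
PC=10 add  $2, $2, $2        | $0=0 $1=0 $2=0 $3=3

$0=0 $1=0 $2=0 $3=3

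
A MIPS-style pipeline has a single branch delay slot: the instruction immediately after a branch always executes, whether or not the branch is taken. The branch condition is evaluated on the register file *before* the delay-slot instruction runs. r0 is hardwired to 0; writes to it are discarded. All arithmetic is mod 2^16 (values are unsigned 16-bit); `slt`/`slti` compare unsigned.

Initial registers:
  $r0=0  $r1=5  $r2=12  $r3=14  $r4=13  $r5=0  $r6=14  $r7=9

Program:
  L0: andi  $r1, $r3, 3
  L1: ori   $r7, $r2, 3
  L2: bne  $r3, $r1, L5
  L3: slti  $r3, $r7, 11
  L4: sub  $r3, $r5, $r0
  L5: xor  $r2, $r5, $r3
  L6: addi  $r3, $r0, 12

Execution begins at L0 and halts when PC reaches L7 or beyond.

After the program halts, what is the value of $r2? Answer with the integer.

[0] andi  $r1, $r3, 3  →  {$r0:0, $r1:2, $r2:12, $r3:14, $r4:13, $r5:0, $r6:14, $r7:9}
[1] ori   $r7, $r2, 3  →  {$r0:0, $r1:2, $r2:12, $r3:14, $r4:13, $r5:0, $r6:14, $r7:15}
[2] bne  $r3, $r1, L5  →  {$r0:0, $r1:2, $r2:12, $r3:14, $r4:13, $r5:0, $r6:14, $r7:15}  ⟨branch taken⟩
[3] slti  $r3, $r7, 11  →  {$r0:0, $r1:2, $r2:12, $r3:0, $r4:13, $r5:0, $r6:14, $r7:15}
[5] xor  $r2, $r5, $r3  →  {$r0:0, $r1:2, $r2:0, $r3:0, $r4:13, $r5:0, $r6:14, $r7:15}
[6] addi  $r3, $r0, 12  →  {$r0:0, $r1:2, $r2:0, $r3:12, $r4:13, $r5:0, $r6:14, $r7:15}

0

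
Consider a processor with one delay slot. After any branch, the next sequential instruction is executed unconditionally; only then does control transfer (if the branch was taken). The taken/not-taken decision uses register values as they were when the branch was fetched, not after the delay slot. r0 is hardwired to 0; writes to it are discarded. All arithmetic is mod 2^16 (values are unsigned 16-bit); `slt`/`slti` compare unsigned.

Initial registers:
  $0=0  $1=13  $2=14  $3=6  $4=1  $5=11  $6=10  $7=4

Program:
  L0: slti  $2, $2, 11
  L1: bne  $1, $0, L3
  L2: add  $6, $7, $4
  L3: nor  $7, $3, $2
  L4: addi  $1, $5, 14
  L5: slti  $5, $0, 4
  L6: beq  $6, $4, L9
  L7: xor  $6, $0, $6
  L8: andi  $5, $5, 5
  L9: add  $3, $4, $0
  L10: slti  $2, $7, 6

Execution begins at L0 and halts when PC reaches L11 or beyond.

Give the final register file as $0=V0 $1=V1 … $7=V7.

  step pc=0: slti  $2, $2, 11  regs=(0,13,0,6,1,11,10,4)
  step pc=1: bne  $1, $0, L3  cond=T  regs=(0,13,0,6,1,11,10,4)
  step pc=2: add  $6, $7, $4  regs=(0,13,0,6,1,11,5,4)
  step pc=3: nor  $7, $3, $2  regs=(0,13,0,6,1,11,5,65529)
  step pc=4: addi  $1, $5, 14  regs=(0,25,0,6,1,11,5,65529)
  step pc=5: slti  $5, $0, 4  regs=(0,25,0,6,1,1,5,65529)
  step pc=6: beq  $6, $4, L9  cond=F  regs=(0,25,0,6,1,1,5,65529)
  step pc=7: xor  $6, $0, $6  regs=(0,25,0,6,1,1,5,65529)
  step pc=8: andi  $5, $5, 5  regs=(0,25,0,6,1,1,5,65529)
  step pc=9: add  $3, $4, $0  regs=(0,25,0,1,1,1,5,65529)
  step pc=10: slti  $2, $7, 6  regs=(0,25,0,1,1,1,5,65529)

$0=0 $1=25 $2=0 $3=1 $4=1 $5=1 $6=5 $7=65529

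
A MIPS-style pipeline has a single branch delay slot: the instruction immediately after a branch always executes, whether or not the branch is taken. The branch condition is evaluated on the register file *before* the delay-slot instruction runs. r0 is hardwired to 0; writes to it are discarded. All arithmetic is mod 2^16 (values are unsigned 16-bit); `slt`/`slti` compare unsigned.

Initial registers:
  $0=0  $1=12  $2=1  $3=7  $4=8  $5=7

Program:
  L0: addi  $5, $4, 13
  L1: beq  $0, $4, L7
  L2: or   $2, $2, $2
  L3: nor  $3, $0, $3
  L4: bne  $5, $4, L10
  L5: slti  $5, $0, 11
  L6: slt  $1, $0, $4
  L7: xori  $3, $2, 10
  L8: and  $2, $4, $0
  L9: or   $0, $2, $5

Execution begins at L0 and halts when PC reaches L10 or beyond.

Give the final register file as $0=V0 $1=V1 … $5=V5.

[0] addi  $5, $4, 13  →  {$0:0, $1:12, $2:1, $3:7, $4:8, $5:21}
[1] beq  $0, $4, L7  →  {$0:0, $1:12, $2:1, $3:7, $4:8, $5:21}  ⟨branch fallthrough⟩
[2] or   $2, $2, $2  →  {$0:0, $1:12, $2:1, $3:7, $4:8, $5:21}
[3] nor  $3, $0, $3  →  {$0:0, $1:12, $2:1, $3:65528, $4:8, $5:21}
[4] bne  $5, $4, L10  →  {$0:0, $1:12, $2:1, $3:65528, $4:8, $5:21}  ⟨branch taken⟩
[5] slti  $5, $0, 11  →  {$0:0, $1:12, $2:1, $3:65528, $4:8, $5:1}

$0=0 $1=12 $2=1 $3=65528 $4=8 $5=1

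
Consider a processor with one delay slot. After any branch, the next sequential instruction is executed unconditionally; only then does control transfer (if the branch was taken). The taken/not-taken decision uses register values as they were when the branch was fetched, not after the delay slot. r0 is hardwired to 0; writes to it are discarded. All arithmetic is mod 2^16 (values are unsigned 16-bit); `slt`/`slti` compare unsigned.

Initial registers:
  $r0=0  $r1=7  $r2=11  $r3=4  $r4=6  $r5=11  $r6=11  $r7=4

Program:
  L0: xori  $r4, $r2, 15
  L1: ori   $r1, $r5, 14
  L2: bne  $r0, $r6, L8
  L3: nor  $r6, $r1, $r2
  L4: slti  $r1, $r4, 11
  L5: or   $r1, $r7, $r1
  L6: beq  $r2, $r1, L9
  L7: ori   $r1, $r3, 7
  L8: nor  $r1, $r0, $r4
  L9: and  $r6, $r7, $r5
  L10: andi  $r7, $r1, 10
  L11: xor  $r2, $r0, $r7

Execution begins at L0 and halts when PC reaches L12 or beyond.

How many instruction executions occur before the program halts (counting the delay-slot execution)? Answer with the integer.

#0 xori  $r4, $r2, 15 ; 0/7/11/4/4/11/11/4
#1 ori   $r1, $r5, 14 ; 0/15/11/4/4/11/11/4
#2 bne  $r0, $r6, L8 ; 0/15/11/4/4/11/11/4 ; →target
#3 nor  $r6, $r1, $r2 ; 0/15/11/4/4/11/65520/4
#8 nor  $r1, $r0, $r4 ; 0/65531/11/4/4/11/65520/4
#9 and  $r6, $r7, $r5 ; 0/65531/11/4/4/11/0/4
#10 andi  $r7, $r1, 10 ; 0/65531/11/4/4/11/0/10
#11 xor  $r2, $r0, $r7 ; 0/65531/10/4/4/11/0/10

8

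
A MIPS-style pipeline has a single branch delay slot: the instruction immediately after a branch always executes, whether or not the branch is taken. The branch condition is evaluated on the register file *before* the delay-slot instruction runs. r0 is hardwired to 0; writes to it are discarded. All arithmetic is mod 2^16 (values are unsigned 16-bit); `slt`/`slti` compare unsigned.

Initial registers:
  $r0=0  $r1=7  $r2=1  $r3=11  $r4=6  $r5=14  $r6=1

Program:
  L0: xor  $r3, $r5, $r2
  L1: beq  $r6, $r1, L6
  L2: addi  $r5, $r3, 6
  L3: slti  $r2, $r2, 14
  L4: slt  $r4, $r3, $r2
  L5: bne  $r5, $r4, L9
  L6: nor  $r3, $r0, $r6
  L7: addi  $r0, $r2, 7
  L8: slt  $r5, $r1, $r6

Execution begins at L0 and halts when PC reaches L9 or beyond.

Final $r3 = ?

  step pc=0: xor  $r3, $r5, $r2  regs=(0,7,1,15,6,14,1)
  step pc=1: beq  $r6, $r1, L6  cond=F  regs=(0,7,1,15,6,14,1)
  step pc=2: addi  $r5, $r3, 6  regs=(0,7,1,15,6,21,1)
  step pc=3: slti  $r2, $r2, 14  regs=(0,7,1,15,6,21,1)
  step pc=4: slt  $r4, $r3, $r2  regs=(0,7,1,15,0,21,1)
  step pc=5: bne  $r5, $r4, L9  cond=T  regs=(0,7,1,15,0,21,1)
  step pc=6: nor  $r3, $r0, $r6  regs=(0,7,1,65534,0,21,1)

65534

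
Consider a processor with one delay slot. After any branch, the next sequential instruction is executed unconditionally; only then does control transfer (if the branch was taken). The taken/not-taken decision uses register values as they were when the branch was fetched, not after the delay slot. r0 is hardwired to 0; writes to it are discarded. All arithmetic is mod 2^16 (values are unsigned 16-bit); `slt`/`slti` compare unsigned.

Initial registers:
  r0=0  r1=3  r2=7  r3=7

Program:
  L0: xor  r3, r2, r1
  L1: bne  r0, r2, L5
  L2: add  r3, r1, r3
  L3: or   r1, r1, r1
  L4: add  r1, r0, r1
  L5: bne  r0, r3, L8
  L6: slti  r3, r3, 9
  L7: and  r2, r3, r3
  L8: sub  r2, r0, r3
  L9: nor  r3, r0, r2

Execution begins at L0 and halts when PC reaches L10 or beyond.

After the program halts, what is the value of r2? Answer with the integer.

#0 xor  r3, r2, r1 ; 0/3/7/4
#1 bne  r0, r2, L5 ; 0/3/7/4 ; →target
#2 add  r3, r1, r3 ; 0/3/7/7
#5 bne  r0, r3, L8 ; 0/3/7/7 ; →target
#6 slti  r3, r3, 9 ; 0/3/7/1
#8 sub  r2, r0, r3 ; 0/3/65535/1
#9 nor  r3, r0, r2 ; 0/3/65535/0

65535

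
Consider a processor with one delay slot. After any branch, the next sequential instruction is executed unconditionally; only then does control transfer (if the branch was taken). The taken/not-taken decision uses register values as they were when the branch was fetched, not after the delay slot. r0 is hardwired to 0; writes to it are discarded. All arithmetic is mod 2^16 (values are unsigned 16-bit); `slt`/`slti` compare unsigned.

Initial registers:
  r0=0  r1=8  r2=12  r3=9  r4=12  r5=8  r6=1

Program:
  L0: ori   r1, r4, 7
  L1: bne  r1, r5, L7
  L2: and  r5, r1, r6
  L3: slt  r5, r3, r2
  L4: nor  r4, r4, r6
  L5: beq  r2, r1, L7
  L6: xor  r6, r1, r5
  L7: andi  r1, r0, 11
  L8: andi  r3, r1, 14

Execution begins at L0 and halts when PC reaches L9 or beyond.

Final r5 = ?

  step pc=0: ori   r1, r4, 7  regs=(0,15,12,9,12,8,1)
  step pc=1: bne  r1, r5, L7  cond=T  regs=(0,15,12,9,12,8,1)
  step pc=2: and  r5, r1, r6  regs=(0,15,12,9,12,1,1)
  step pc=7: andi  r1, r0, 11  regs=(0,0,12,9,12,1,1)
  step pc=8: andi  r3, r1, 14  regs=(0,0,12,0,12,1,1)

1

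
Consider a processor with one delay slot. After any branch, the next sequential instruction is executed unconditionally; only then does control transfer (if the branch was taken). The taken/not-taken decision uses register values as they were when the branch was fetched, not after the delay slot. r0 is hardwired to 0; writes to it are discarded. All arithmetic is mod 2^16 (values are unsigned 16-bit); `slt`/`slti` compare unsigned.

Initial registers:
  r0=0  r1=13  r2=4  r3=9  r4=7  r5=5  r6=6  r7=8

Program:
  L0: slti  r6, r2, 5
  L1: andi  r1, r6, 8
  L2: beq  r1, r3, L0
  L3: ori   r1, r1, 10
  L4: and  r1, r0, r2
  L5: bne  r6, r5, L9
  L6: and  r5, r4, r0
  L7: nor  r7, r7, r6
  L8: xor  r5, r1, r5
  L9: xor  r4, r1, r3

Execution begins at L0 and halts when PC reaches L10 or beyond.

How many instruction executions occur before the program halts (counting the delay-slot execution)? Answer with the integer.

8

[0] slti  r6, r2, 5  →  {r0:0, r1:13, r2:4, r3:9, r4:7, r5:5, r6:1, r7:8}
[1] andi  r1, r6, 8  →  {r0:0, r1:0, r2:4, r3:9, r4:7, r5:5, r6:1, r7:8}
[2] beq  r1, r3, L0  →  {r0:0, r1:0, r2:4, r3:9, r4:7, r5:5, r6:1, r7:8}  ⟨branch fallthrough⟩
[3] ori   r1, r1, 10  →  {r0:0, r1:10, r2:4, r3:9, r4:7, r5:5, r6:1, r7:8}
[4] and  r1, r0, r2  →  {r0:0, r1:0, r2:4, r3:9, r4:7, r5:5, r6:1, r7:8}
[5] bne  r6, r5, L9  →  {r0:0, r1:0, r2:4, r3:9, r4:7, r5:5, r6:1, r7:8}  ⟨branch taken⟩
[6] and  r5, r4, r0  →  {r0:0, r1:0, r2:4, r3:9, r4:7, r5:0, r6:1, r7:8}
[9] xor  r4, r1, r3  →  {r0:0, r1:0, r2:4, r3:9, r4:9, r5:0, r6:1, r7:8}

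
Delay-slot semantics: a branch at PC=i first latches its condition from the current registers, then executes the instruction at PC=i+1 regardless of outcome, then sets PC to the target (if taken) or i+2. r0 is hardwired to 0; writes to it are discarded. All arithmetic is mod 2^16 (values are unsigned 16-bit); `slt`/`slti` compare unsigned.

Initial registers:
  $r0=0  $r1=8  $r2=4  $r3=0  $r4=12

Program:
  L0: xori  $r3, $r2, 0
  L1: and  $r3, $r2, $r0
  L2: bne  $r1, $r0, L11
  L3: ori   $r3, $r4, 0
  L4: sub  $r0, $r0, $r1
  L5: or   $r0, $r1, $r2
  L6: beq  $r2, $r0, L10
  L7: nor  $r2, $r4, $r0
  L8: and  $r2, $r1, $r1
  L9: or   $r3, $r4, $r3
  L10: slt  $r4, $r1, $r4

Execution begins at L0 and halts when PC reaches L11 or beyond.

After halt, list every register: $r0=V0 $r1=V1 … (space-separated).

#0 xori  $r3, $r2, 0 ; 0/8/4/4/12
#1 and  $r3, $r2, $r0 ; 0/8/4/0/12
#2 bne  $r1, $r0, L11 ; 0/8/4/0/12 ; →target
#3 ori   $r3, $r4, 0 ; 0/8/4/12/12

$r0=0 $r1=8 $r2=4 $r3=12 $r4=12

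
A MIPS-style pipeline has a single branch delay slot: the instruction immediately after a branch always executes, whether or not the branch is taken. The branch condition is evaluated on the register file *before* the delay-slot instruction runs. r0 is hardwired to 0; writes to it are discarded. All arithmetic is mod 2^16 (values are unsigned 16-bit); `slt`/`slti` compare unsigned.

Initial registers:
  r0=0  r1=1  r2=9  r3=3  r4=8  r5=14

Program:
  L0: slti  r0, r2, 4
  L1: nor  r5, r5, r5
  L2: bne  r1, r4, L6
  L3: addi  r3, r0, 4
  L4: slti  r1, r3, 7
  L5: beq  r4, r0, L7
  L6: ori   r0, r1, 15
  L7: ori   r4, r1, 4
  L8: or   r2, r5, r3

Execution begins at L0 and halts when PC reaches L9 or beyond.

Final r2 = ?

65525

[0] slti  r0, r2, 4  →  {r0:0, r1:1, r2:9, r3:3, r4:8, r5:14}
[1] nor  r5, r5, r5  →  {r0:0, r1:1, r2:9, r3:3, r4:8, r5:65521}
[2] bne  r1, r4, L6  →  {r0:0, r1:1, r2:9, r3:3, r4:8, r5:65521}  ⟨branch taken⟩
[3] addi  r3, r0, 4  →  {r0:0, r1:1, r2:9, r3:4, r4:8, r5:65521}
[6] ori   r0, r1, 15  →  {r0:0, r1:1, r2:9, r3:4, r4:8, r5:65521}
[7] ori   r4, r1, 4  →  {r0:0, r1:1, r2:9, r3:4, r4:5, r5:65521}
[8] or   r2, r5, r3  →  {r0:0, r1:1, r2:65525, r3:4, r4:5, r5:65521}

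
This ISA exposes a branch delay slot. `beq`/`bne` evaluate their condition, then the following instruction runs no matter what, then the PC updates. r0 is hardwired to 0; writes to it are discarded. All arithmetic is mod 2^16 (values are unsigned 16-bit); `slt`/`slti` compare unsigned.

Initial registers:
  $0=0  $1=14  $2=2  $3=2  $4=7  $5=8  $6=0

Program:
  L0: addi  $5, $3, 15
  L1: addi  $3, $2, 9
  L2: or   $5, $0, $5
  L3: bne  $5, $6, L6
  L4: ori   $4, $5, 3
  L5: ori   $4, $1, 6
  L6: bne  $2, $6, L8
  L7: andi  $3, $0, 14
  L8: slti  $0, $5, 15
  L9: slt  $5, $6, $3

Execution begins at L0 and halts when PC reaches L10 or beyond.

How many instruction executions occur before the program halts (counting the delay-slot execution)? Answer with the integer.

9

  step pc=0: addi  $5, $3, 15  regs=(0,14,2,2,7,17,0)
  step pc=1: addi  $3, $2, 9  regs=(0,14,2,11,7,17,0)
  step pc=2: or   $5, $0, $5  regs=(0,14,2,11,7,17,0)
  step pc=3: bne  $5, $6, L6  cond=T  regs=(0,14,2,11,7,17,0)
  step pc=4: ori   $4, $5, 3  regs=(0,14,2,11,19,17,0)
  step pc=6: bne  $2, $6, L8  cond=T  regs=(0,14,2,11,19,17,0)
  step pc=7: andi  $3, $0, 14  regs=(0,14,2,0,19,17,0)
  step pc=8: slti  $0, $5, 15  regs=(0,14,2,0,19,17,0)
  step pc=9: slt  $5, $6, $3  regs=(0,14,2,0,19,0,0)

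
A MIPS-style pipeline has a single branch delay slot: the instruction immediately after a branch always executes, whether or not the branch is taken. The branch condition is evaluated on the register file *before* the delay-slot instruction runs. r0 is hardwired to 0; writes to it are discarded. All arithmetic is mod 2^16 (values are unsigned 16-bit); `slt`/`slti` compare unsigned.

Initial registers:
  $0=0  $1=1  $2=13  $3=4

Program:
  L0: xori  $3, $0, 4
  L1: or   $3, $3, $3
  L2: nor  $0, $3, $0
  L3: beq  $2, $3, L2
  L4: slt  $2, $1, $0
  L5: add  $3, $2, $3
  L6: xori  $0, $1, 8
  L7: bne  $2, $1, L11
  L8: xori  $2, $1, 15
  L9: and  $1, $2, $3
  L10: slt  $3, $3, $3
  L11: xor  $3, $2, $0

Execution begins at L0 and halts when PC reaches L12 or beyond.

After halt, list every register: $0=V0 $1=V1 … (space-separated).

$0=0 $1=1 $2=14 $3=14

#0 xori  $3, $0, 4 ; 0/1/13/4
#1 or   $3, $3, $3 ; 0/1/13/4
#2 nor  $0, $3, $0 ; 0/1/13/4
#3 beq  $2, $3, L2 ; 0/1/13/4 ; →fallthru
#4 slt  $2, $1, $0 ; 0/1/0/4
#5 add  $3, $2, $3 ; 0/1/0/4
#6 xori  $0, $1, 8 ; 0/1/0/4
#7 bne  $2, $1, L11 ; 0/1/0/4 ; →target
#8 xori  $2, $1, 15 ; 0/1/14/4
#11 xor  $3, $2, $0 ; 0/1/14/14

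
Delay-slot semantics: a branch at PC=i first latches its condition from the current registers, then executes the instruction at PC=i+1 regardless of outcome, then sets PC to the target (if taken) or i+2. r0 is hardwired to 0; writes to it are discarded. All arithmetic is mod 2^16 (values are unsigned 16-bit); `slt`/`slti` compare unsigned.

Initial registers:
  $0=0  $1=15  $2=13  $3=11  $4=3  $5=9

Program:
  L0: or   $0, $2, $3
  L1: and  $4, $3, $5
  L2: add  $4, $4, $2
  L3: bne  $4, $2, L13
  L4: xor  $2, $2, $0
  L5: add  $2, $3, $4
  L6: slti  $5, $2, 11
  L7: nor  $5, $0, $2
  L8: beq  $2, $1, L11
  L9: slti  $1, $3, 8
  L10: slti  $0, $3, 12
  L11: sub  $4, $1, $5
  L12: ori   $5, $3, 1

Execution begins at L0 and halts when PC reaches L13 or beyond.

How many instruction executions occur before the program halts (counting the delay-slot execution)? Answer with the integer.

[0] or   $0, $2, $3  →  {$0:0, $1:15, $2:13, $3:11, $4:3, $5:9}
[1] and  $4, $3, $5  →  {$0:0, $1:15, $2:13, $3:11, $4:9, $5:9}
[2] add  $4, $4, $2  →  {$0:0, $1:15, $2:13, $3:11, $4:22, $5:9}
[3] bne  $4, $2, L13  →  {$0:0, $1:15, $2:13, $3:11, $4:22, $5:9}  ⟨branch taken⟩
[4] xor  $2, $2, $0  →  {$0:0, $1:15, $2:13, $3:11, $4:22, $5:9}

5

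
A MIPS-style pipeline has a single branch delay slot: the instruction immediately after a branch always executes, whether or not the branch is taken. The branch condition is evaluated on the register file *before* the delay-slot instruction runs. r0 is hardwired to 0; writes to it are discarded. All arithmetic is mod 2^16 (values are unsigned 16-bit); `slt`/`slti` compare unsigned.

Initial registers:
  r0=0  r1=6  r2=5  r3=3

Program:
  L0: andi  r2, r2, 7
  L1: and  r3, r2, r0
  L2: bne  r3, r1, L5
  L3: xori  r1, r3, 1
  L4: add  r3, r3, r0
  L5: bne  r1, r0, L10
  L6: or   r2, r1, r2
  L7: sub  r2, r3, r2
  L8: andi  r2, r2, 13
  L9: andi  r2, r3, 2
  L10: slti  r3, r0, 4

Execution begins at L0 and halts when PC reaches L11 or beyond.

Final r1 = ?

[0] andi  r2, r2, 7  →  {r0:0, r1:6, r2:5, r3:3}
[1] and  r3, r2, r0  →  {r0:0, r1:6, r2:5, r3:0}
[2] bne  r3, r1, L5  →  {r0:0, r1:6, r2:5, r3:0}  ⟨branch taken⟩
[3] xori  r1, r3, 1  →  {r0:0, r1:1, r2:5, r3:0}
[5] bne  r1, r0, L10  →  {r0:0, r1:1, r2:5, r3:0}  ⟨branch taken⟩
[6] or   r2, r1, r2  →  {r0:0, r1:1, r2:5, r3:0}
[10] slti  r3, r0, 4  →  {r0:0, r1:1, r2:5, r3:1}

1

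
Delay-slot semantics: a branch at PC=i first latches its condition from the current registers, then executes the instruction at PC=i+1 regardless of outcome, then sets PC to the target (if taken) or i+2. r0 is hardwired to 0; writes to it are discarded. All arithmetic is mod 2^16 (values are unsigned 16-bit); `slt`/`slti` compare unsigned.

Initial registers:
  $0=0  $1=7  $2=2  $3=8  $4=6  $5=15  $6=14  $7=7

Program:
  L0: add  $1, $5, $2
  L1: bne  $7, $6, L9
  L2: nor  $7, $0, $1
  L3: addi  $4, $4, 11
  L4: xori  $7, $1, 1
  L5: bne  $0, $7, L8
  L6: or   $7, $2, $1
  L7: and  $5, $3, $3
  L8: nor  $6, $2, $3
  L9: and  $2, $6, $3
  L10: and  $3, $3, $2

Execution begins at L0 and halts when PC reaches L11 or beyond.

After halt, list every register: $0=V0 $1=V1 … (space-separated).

PC=0  add  $1, $5, $2        | $0=0 $1=17 $2=2 $3=8 $4=6 $5=15 $6=14 $7=7
PC=1  bne  $7, $6, L9        | $0=0 $1=17 $2=2 $3=8 $4=6 $5=15 $6=14 $7=7  [TAKEN]
PC=2  nor  $7, $0, $1        | $0=0 $1=17 $2=2 $3=8 $4=6 $5=15 $6=14 $7=65518
PC=9  and  $2, $6, $3        | $0=0 $1=17 $2=8 $3=8 $4=6 $5=15 $6=14 $7=65518
PC=10 and  $3, $3, $2        | $0=0 $1=17 $2=8 $3=8 $4=6 $5=15 $6=14 $7=65518

$0=0 $1=17 $2=8 $3=8 $4=6 $5=15 $6=14 $7=65518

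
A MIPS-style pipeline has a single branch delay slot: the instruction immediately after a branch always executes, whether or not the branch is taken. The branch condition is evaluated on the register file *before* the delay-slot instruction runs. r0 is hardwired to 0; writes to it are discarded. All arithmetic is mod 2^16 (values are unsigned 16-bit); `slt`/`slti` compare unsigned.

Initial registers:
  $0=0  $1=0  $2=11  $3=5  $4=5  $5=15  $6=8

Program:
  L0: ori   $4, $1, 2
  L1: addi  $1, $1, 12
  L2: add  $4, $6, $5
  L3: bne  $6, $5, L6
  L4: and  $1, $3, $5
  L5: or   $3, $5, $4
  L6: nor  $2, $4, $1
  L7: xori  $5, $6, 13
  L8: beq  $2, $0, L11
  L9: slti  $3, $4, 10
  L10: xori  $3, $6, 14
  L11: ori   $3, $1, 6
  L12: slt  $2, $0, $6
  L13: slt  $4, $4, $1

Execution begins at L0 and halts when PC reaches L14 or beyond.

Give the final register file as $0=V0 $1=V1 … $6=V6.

PC=0  ori   $4, $1, 2        | $0=0 $1=0 $2=11 $3=5 $4=2 $5=15 $6=8
PC=1  addi  $1, $1, 12       | $0=0 $1=12 $2=11 $3=5 $4=2 $5=15 $6=8
PC=2  add  $4, $6, $5        | $0=0 $1=12 $2=11 $3=5 $4=23 $5=15 $6=8
PC=3  bne  $6, $5, L6        | $0=0 $1=12 $2=11 $3=5 $4=23 $5=15 $6=8  [TAKEN]
PC=4  and  $1, $3, $5        | $0=0 $1=5 $2=11 $3=5 $4=23 $5=15 $6=8
PC=6  nor  $2, $4, $1        | $0=0 $1=5 $2=65512 $3=5 $4=23 $5=15 $6=8
PC=7  xori  $5, $6, 13       | $0=0 $1=5 $2=65512 $3=5 $4=23 $5=5 $6=8
PC=8  beq  $2, $0, L11       | $0=0 $1=5 $2=65512 $3=5 $4=23 $5=5 $6=8  [not taken]
PC=9  slti  $3, $4, 10       | $0=0 $1=5 $2=65512 $3=0 $4=23 $5=5 $6=8
PC=10 xori  $3, $6, 14       | $0=0 $1=5 $2=65512 $3=6 $4=23 $5=5 $6=8
PC=11 ori   $3, $1, 6        | $0=0 $1=5 $2=65512 $3=7 $4=23 $5=5 $6=8
PC=12 slt  $2, $0, $6        | $0=0 $1=5 $2=1 $3=7 $4=23 $5=5 $6=8
PC=13 slt  $4, $4, $1        | $0=0 $1=5 $2=1 $3=7 $4=0 $5=5 $6=8

$0=0 $1=5 $2=1 $3=7 $4=0 $5=5 $6=8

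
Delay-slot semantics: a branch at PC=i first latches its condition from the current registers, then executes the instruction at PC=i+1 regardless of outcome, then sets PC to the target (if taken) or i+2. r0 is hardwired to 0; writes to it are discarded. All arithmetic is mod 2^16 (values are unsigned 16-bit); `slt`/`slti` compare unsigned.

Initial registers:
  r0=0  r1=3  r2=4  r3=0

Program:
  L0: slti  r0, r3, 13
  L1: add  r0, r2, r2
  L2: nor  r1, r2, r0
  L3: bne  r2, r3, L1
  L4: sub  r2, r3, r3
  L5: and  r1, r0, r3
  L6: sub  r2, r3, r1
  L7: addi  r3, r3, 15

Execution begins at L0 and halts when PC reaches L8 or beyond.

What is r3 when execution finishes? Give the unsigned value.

15

#0 slti  r0, r3, 13 ; 0/3/4/0
#1 add  r0, r2, r2 ; 0/3/4/0
#2 nor  r1, r2, r0 ; 0/65531/4/0
#3 bne  r2, r3, L1 ; 0/65531/4/0 ; →target
#4 sub  r2, r3, r3 ; 0/65531/0/0
#1 add  r0, r2, r2 ; 0/65531/0/0
#2 nor  r1, r2, r0 ; 0/65535/0/0
#3 bne  r2, r3, L1 ; 0/65535/0/0 ; →fallthru
#4 sub  r2, r3, r3 ; 0/65535/0/0
#5 and  r1, r0, r3 ; 0/0/0/0
#6 sub  r2, r3, r1 ; 0/0/0/0
#7 addi  r3, r3, 15 ; 0/0/0/15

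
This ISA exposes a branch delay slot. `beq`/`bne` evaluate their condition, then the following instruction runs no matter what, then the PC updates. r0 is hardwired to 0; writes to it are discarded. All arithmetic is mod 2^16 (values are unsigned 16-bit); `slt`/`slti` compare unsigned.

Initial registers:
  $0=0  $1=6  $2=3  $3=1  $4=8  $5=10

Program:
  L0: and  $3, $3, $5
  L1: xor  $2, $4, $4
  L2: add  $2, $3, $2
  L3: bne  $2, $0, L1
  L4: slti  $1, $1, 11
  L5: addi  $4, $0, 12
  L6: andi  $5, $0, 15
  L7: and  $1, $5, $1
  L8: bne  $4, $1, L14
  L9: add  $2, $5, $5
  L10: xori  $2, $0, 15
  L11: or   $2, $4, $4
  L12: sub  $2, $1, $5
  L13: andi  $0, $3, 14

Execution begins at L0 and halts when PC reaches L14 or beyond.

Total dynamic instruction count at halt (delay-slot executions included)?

  step pc=0: and  $3, $3, $5  regs=(0,6,3,0,8,10)
  step pc=1: xor  $2, $4, $4  regs=(0,6,0,0,8,10)
  step pc=2: add  $2, $3, $2  regs=(0,6,0,0,8,10)
  step pc=3: bne  $2, $0, L1  cond=F  regs=(0,6,0,0,8,10)
  step pc=4: slti  $1, $1, 11  regs=(0,1,0,0,8,10)
  step pc=5: addi  $4, $0, 12  regs=(0,1,0,0,12,10)
  step pc=6: andi  $5, $0, 15  regs=(0,1,0,0,12,0)
  step pc=7: and  $1, $5, $1  regs=(0,0,0,0,12,0)
  step pc=8: bne  $4, $1, L14  cond=T  regs=(0,0,0,0,12,0)
  step pc=9: add  $2, $5, $5  regs=(0,0,0,0,12,0)

10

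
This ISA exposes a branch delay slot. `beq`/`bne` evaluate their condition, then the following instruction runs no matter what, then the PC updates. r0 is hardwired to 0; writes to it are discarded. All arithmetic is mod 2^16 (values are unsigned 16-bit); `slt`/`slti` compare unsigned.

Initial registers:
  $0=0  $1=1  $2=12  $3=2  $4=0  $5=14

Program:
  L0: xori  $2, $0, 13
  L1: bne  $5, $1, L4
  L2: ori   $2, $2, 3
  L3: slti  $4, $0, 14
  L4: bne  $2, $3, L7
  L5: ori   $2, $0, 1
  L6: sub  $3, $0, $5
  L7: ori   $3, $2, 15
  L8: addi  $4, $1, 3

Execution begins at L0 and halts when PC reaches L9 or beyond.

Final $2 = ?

1

#0 xori  $2, $0, 13 ; 0/1/13/2/0/14
#1 bne  $5, $1, L4 ; 0/1/13/2/0/14 ; →target
#2 ori   $2, $2, 3 ; 0/1/15/2/0/14
#4 bne  $2, $3, L7 ; 0/1/15/2/0/14 ; →target
#5 ori   $2, $0, 1 ; 0/1/1/2/0/14
#7 ori   $3, $2, 15 ; 0/1/1/15/0/14
#8 addi  $4, $1, 3 ; 0/1/1/15/4/14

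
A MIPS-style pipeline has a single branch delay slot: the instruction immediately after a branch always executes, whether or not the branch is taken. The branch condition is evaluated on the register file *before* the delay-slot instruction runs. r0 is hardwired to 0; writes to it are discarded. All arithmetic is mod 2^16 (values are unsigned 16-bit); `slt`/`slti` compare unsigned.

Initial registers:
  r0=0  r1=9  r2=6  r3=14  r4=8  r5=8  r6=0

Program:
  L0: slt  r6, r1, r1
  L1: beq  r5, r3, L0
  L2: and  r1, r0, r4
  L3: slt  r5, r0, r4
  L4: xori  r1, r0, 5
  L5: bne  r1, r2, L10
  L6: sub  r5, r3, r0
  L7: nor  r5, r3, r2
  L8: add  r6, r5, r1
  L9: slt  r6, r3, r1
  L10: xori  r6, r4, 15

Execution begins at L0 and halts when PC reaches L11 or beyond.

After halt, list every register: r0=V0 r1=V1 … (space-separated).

PC=0  slt  r6, r1, r1        | r0=0 r1=9 r2=6 r3=14 r4=8 r5=8 r6=0
PC=1  beq  r5, r3, L0        | r0=0 r1=9 r2=6 r3=14 r4=8 r5=8 r6=0  [not taken]
PC=2  and  r1, r0, r4        | r0=0 r1=0 r2=6 r3=14 r4=8 r5=8 r6=0
PC=3  slt  r5, r0, r4        | r0=0 r1=0 r2=6 r3=14 r4=8 r5=1 r6=0
PC=4  xori  r1, r0, 5        | r0=0 r1=5 r2=6 r3=14 r4=8 r5=1 r6=0
PC=5  bne  r1, r2, L10       | r0=0 r1=5 r2=6 r3=14 r4=8 r5=1 r6=0  [TAKEN]
PC=6  sub  r5, r3, r0        | r0=0 r1=5 r2=6 r3=14 r4=8 r5=14 r6=0
PC=10 xori  r6, r4, 15       | r0=0 r1=5 r2=6 r3=14 r4=8 r5=14 r6=7

r0=0 r1=5 r2=6 r3=14 r4=8 r5=14 r6=7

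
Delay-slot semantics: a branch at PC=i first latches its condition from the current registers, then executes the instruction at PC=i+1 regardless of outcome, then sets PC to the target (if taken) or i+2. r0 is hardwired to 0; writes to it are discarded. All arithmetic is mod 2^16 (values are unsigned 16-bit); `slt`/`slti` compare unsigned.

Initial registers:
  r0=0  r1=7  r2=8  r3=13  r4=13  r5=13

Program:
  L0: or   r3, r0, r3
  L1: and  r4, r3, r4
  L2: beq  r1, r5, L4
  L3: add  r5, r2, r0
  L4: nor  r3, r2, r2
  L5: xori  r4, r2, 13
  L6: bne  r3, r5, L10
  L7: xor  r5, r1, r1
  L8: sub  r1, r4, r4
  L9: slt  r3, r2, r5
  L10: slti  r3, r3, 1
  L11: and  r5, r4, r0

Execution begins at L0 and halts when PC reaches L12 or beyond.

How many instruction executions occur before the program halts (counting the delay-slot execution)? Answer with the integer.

#0 or   r3, r0, r3 ; 0/7/8/13/13/13
#1 and  r4, r3, r4 ; 0/7/8/13/13/13
#2 beq  r1, r5, L4 ; 0/7/8/13/13/13 ; →fallthru
#3 add  r5, r2, r0 ; 0/7/8/13/13/8
#4 nor  r3, r2, r2 ; 0/7/8/65527/13/8
#5 xori  r4, r2, 13 ; 0/7/8/65527/5/8
#6 bne  r3, r5, L10 ; 0/7/8/65527/5/8 ; →target
#7 xor  r5, r1, r1 ; 0/7/8/65527/5/0
#10 slti  r3, r3, 1 ; 0/7/8/0/5/0
#11 and  r5, r4, r0 ; 0/7/8/0/5/0

10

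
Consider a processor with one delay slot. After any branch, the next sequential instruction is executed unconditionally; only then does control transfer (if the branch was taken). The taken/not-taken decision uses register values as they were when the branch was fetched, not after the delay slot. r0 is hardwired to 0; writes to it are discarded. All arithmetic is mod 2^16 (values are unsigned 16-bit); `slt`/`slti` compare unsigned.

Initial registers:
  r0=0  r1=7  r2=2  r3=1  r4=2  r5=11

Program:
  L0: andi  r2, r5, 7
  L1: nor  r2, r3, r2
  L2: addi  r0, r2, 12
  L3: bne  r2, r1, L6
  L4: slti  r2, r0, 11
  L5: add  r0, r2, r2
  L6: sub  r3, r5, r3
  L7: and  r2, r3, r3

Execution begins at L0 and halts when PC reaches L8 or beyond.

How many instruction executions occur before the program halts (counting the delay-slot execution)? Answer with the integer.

7

PC=0  andi  r2, r5, 7        | r0=0 r1=7 r2=3 r3=1 r4=2 r5=11
PC=1  nor  r2, r3, r2        | r0=0 r1=7 r2=65532 r3=1 r4=2 r5=11
PC=2  addi  r0, r2, 12       | r0=0 r1=7 r2=65532 r3=1 r4=2 r5=11
PC=3  bne  r2, r1, L6        | r0=0 r1=7 r2=65532 r3=1 r4=2 r5=11  [TAKEN]
PC=4  slti  r2, r0, 11       | r0=0 r1=7 r2=1 r3=1 r4=2 r5=11
PC=6  sub  r3, r5, r3        | r0=0 r1=7 r2=1 r3=10 r4=2 r5=11
PC=7  and  r2, r3, r3        | r0=0 r1=7 r2=10 r3=10 r4=2 r5=11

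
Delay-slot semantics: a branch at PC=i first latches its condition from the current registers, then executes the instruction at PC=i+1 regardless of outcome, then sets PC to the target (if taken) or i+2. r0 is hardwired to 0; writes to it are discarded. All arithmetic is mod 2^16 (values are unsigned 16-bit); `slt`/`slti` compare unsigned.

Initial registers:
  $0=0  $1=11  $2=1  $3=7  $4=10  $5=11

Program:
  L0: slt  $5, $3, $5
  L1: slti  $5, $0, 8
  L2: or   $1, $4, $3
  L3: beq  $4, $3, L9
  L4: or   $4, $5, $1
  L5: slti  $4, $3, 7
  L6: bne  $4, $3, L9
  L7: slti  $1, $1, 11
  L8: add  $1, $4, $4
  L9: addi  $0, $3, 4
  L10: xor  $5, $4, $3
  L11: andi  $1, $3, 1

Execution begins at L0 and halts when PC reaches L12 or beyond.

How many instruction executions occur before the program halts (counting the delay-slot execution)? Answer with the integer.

#0 slt  $5, $3, $5 ; 0/11/1/7/10/1
#1 slti  $5, $0, 8 ; 0/11/1/7/10/1
#2 or   $1, $4, $3 ; 0/15/1/7/10/1
#3 beq  $4, $3, L9 ; 0/15/1/7/10/1 ; →fallthru
#4 or   $4, $5, $1 ; 0/15/1/7/15/1
#5 slti  $4, $3, 7 ; 0/15/1/7/0/1
#6 bne  $4, $3, L9 ; 0/15/1/7/0/1 ; →target
#7 slti  $1, $1, 11 ; 0/0/1/7/0/1
#9 addi  $0, $3, 4 ; 0/0/1/7/0/1
#10 xor  $5, $4, $3 ; 0/0/1/7/0/7
#11 andi  $1, $3, 1 ; 0/1/1/7/0/7

11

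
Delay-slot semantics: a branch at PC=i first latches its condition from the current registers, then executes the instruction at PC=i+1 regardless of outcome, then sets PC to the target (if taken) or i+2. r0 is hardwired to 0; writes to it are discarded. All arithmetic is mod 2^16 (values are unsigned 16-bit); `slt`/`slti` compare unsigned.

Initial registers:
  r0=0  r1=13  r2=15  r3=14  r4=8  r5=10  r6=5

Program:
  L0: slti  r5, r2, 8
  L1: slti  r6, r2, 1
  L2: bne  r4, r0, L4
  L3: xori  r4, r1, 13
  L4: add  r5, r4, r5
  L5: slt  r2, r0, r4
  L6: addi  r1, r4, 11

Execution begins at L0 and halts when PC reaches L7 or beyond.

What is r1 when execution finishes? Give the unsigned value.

11

  step pc=0: slti  r5, r2, 8  regs=(0,13,15,14,8,0,5)
  step pc=1: slti  r6, r2, 1  regs=(0,13,15,14,8,0,0)
  step pc=2: bne  r4, r0, L4  cond=T  regs=(0,13,15,14,8,0,0)
  step pc=3: xori  r4, r1, 13  regs=(0,13,15,14,0,0,0)
  step pc=4: add  r5, r4, r5  regs=(0,13,15,14,0,0,0)
  step pc=5: slt  r2, r0, r4  regs=(0,13,0,14,0,0,0)
  step pc=6: addi  r1, r4, 11  regs=(0,11,0,14,0,0,0)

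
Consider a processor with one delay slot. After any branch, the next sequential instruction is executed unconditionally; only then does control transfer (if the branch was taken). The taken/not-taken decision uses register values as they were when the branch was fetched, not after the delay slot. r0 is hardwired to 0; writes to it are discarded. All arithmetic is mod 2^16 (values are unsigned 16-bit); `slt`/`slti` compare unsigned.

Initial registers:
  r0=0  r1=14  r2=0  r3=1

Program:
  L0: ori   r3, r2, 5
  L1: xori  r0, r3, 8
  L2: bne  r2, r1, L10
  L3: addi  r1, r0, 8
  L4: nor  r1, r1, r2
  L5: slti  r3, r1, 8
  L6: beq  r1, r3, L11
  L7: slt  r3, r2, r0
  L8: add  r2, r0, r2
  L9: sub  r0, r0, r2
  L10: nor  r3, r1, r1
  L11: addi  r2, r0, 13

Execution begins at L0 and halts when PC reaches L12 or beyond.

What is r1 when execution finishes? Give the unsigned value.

[0] ori   r3, r2, 5  →  {r0:0, r1:14, r2:0, r3:5}
[1] xori  r0, r3, 8  →  {r0:0, r1:14, r2:0, r3:5}
[2] bne  r2, r1, L10  →  {r0:0, r1:14, r2:0, r3:5}  ⟨branch taken⟩
[3] addi  r1, r0, 8  →  {r0:0, r1:8, r2:0, r3:5}
[10] nor  r3, r1, r1  →  {r0:0, r1:8, r2:0, r3:65527}
[11] addi  r2, r0, 13  →  {r0:0, r1:8, r2:13, r3:65527}

8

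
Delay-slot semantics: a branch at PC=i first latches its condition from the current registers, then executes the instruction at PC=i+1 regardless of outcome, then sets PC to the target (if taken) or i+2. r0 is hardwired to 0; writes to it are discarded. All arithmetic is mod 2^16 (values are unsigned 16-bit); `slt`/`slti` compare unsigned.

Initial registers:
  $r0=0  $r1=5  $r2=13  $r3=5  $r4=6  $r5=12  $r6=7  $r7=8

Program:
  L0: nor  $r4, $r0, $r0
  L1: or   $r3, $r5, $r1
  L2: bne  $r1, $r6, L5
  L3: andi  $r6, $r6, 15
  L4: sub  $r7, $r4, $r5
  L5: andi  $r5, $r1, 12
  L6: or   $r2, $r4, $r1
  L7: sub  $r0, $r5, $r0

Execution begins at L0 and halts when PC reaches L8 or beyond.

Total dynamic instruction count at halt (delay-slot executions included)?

  step pc=0: nor  $r4, $r0, $r0  regs=(0,5,13,5,65535,12,7,8)
  step pc=1: or   $r3, $r5, $r1  regs=(0,5,13,13,65535,12,7,8)
  step pc=2: bne  $r1, $r6, L5  cond=T  regs=(0,5,13,13,65535,12,7,8)
  step pc=3: andi  $r6, $r6, 15  regs=(0,5,13,13,65535,12,7,8)
  step pc=5: andi  $r5, $r1, 12  regs=(0,5,13,13,65535,4,7,8)
  step pc=6: or   $r2, $r4, $r1  regs=(0,5,65535,13,65535,4,7,8)
  step pc=7: sub  $r0, $r5, $r0  regs=(0,5,65535,13,65535,4,7,8)

7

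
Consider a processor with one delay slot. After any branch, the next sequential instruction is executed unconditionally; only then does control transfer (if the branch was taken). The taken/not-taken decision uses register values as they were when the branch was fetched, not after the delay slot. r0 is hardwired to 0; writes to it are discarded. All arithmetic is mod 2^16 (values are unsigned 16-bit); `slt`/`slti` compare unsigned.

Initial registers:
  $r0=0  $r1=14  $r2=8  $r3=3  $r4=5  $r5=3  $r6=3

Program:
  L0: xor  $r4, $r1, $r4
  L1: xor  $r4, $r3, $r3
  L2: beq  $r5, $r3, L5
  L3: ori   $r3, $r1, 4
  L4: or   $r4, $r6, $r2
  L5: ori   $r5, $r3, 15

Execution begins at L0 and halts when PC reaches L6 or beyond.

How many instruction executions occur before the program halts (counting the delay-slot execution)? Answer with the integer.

5

PC=0  xor  $r4, $r1, $r4     | $r0=0 $r1=14 $r2=8 $r3=3 $r4=11 $r5=3 $r6=3
PC=1  xor  $r4, $r3, $r3     | $r0=0 $r1=14 $r2=8 $r3=3 $r4=0 $r5=3 $r6=3
PC=2  beq  $r5, $r3, L5      | $r0=0 $r1=14 $r2=8 $r3=3 $r4=0 $r5=3 $r6=3  [TAKEN]
PC=3  ori   $r3, $r1, 4      | $r0=0 $r1=14 $r2=8 $r3=14 $r4=0 $r5=3 $r6=3
PC=5  ori   $r5, $r3, 15     | $r0=0 $r1=14 $r2=8 $r3=14 $r4=0 $r5=15 $r6=3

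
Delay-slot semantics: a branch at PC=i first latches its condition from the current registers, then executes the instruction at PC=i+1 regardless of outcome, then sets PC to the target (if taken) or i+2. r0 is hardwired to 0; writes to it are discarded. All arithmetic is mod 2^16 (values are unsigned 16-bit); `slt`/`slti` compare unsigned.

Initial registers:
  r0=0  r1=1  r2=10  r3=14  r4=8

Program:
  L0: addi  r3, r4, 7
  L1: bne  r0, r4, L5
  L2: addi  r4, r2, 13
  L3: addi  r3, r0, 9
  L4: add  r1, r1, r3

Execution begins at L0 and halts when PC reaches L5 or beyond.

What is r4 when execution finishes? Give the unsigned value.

23

  step pc=0: addi  r3, r4, 7  regs=(0,1,10,15,8)
  step pc=1: bne  r0, r4, L5  cond=T  regs=(0,1,10,15,8)
  step pc=2: addi  r4, r2, 13  regs=(0,1,10,15,23)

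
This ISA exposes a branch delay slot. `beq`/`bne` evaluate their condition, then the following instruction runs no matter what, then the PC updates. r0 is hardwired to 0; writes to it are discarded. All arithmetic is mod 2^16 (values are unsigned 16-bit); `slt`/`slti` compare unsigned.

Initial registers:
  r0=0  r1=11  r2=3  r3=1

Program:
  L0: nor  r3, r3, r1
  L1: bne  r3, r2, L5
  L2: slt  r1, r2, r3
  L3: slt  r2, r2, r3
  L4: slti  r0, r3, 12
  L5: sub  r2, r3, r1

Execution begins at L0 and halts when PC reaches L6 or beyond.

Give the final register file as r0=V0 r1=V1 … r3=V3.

#0 nor  r3, r3, r1 ; 0/11/3/65524
#1 bne  r3, r2, L5 ; 0/11/3/65524 ; →target
#2 slt  r1, r2, r3 ; 0/1/3/65524
#5 sub  r2, r3, r1 ; 0/1/65523/65524

r0=0 r1=1 r2=65523 r3=65524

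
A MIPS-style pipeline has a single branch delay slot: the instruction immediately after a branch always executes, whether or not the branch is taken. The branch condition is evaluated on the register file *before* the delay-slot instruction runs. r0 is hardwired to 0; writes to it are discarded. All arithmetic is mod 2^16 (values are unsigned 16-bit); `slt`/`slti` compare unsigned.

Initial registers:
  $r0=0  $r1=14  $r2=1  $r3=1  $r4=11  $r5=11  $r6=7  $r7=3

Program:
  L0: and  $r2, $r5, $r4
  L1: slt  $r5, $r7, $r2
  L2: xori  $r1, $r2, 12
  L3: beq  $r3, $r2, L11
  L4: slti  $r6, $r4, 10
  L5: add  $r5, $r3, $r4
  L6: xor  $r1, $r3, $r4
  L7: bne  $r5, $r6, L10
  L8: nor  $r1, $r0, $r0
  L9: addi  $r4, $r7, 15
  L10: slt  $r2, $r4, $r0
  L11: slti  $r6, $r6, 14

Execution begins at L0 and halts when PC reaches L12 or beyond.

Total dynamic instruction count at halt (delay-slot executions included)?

11

[0] and  $r2, $r5, $r4  →  {$r0:0, $r1:14, $r2:11, $r3:1, $r4:11, $r5:11, $r6:7, $r7:3}
[1] slt  $r5, $r7, $r2  →  {$r0:0, $r1:14, $r2:11, $r3:1, $r4:11, $r5:1, $r6:7, $r7:3}
[2] xori  $r1, $r2, 12  →  {$r0:0, $r1:7, $r2:11, $r3:1, $r4:11, $r5:1, $r6:7, $r7:3}
[3] beq  $r3, $r2, L11  →  {$r0:0, $r1:7, $r2:11, $r3:1, $r4:11, $r5:1, $r6:7, $r7:3}  ⟨branch fallthrough⟩
[4] slti  $r6, $r4, 10  →  {$r0:0, $r1:7, $r2:11, $r3:1, $r4:11, $r5:1, $r6:0, $r7:3}
[5] add  $r5, $r3, $r4  →  {$r0:0, $r1:7, $r2:11, $r3:1, $r4:11, $r5:12, $r6:0, $r7:3}
[6] xor  $r1, $r3, $r4  →  {$r0:0, $r1:10, $r2:11, $r3:1, $r4:11, $r5:12, $r6:0, $r7:3}
[7] bne  $r5, $r6, L10  →  {$r0:0, $r1:10, $r2:11, $r3:1, $r4:11, $r5:12, $r6:0, $r7:3}  ⟨branch taken⟩
[8] nor  $r1, $r0, $r0  →  {$r0:0, $r1:65535, $r2:11, $r3:1, $r4:11, $r5:12, $r6:0, $r7:3}
[10] slt  $r2, $r4, $r0  →  {$r0:0, $r1:65535, $r2:0, $r3:1, $r4:11, $r5:12, $r6:0, $r7:3}
[11] slti  $r6, $r6, 14  →  {$r0:0, $r1:65535, $r2:0, $r3:1, $r4:11, $r5:12, $r6:1, $r7:3}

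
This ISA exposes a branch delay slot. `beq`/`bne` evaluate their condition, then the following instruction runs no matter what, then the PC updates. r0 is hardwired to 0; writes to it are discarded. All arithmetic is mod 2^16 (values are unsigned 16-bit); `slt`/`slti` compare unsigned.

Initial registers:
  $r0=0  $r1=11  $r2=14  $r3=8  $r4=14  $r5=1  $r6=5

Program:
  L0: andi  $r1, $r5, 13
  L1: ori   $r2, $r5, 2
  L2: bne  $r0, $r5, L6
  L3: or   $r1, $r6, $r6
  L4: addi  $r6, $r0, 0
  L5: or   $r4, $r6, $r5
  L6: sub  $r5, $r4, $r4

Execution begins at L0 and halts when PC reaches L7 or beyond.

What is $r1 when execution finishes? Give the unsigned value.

5

#0 andi  $r1, $r5, 13 ; 0/1/14/8/14/1/5
#1 ori   $r2, $r5, 2 ; 0/1/3/8/14/1/5
#2 bne  $r0, $r5, L6 ; 0/1/3/8/14/1/5 ; →target
#3 or   $r1, $r6, $r6 ; 0/5/3/8/14/1/5
#6 sub  $r5, $r4, $r4 ; 0/5/3/8/14/0/5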